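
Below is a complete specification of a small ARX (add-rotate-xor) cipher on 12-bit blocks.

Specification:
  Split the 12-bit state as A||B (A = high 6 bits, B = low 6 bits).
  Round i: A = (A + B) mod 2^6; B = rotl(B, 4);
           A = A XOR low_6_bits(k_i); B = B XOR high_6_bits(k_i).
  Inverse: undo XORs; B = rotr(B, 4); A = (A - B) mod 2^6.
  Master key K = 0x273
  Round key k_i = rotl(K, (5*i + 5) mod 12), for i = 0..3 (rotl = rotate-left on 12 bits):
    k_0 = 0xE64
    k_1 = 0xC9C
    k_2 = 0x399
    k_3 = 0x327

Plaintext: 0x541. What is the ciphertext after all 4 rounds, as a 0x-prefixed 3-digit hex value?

s_0 = plaintext = 0x541
s_1 = Round(s_0, k_0) = 0xCA9
s_2 = Round(s_1, k_1) = 0x1E8
s_3 = Round(s_2, k_2) = 0xD84
s_4 = Round(s_3, k_3) = 0x74D

0x74D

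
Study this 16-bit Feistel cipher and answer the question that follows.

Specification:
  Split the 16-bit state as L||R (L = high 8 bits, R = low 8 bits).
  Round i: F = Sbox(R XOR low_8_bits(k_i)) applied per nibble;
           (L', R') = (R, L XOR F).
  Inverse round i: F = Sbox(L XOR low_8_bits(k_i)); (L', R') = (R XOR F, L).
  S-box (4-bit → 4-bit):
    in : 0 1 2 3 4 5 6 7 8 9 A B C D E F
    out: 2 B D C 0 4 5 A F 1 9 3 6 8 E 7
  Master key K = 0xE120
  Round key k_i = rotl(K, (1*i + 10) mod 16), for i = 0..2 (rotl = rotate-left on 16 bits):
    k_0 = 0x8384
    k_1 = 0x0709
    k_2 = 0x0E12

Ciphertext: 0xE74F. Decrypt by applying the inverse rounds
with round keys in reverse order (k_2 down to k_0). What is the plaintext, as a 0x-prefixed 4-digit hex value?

s_0 = ciphertext = 0xE74F
s_1 = InvRound(s_0, k_2) = 0x3BE7
s_2 = InvRound(s_1, k_1) = 0x2A3B
s_3 = InvRound(s_2, k_0) = 0xA52A

0xA52A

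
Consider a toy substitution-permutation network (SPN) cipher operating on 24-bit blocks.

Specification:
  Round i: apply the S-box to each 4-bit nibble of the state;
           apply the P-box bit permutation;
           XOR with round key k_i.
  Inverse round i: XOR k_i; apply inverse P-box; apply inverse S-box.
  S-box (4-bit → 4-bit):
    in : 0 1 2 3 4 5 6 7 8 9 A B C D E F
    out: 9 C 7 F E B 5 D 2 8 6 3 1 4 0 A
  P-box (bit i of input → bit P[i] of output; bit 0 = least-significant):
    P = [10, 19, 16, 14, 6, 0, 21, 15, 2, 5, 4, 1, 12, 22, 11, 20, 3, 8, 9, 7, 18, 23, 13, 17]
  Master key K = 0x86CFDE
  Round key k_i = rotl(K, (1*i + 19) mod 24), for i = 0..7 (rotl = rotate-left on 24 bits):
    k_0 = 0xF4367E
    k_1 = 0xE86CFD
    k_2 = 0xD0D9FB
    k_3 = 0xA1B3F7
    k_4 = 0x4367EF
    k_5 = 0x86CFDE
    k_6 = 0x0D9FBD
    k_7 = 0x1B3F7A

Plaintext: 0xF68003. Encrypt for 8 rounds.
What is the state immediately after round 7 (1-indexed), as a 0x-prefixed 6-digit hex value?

s_0 = plaintext = 0xF68003
s_1 = Round(s_0, k_0) = 0x3FF030
s_2 = Round(s_1, k_1) = 0x1E893A
s_3 = Round(s_2, k_2) = 0xBB79B8
s_4 = Round(s_3, k_3) = 0x3DAABC
s_5 = Round(s_4, k_4) = 0x85499E
s_6 = Round(s_5, k_5) = 0x564654
s_7 = Round(s_6, k_6) = 0xD255E0
s_8 = Round(s_7, k_7) = 0x4B4854

0xD255E0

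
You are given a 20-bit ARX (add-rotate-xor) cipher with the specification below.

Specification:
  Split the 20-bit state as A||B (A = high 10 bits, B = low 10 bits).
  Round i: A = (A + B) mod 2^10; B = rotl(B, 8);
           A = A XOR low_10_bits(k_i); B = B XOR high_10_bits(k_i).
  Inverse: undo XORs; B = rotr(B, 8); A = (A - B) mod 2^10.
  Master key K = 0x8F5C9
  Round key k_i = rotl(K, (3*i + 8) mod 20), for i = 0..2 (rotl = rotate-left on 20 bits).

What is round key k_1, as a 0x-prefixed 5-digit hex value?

0xE4C7A

K = 0x8F5C9
k_0 = rotl(K, (3*0+8) mod 20) = rotl(K, 8) = 0x5C98F
k_1 = rotl(K, (3*1+8) mod 20) = rotl(K, 11) = 0xE4C7A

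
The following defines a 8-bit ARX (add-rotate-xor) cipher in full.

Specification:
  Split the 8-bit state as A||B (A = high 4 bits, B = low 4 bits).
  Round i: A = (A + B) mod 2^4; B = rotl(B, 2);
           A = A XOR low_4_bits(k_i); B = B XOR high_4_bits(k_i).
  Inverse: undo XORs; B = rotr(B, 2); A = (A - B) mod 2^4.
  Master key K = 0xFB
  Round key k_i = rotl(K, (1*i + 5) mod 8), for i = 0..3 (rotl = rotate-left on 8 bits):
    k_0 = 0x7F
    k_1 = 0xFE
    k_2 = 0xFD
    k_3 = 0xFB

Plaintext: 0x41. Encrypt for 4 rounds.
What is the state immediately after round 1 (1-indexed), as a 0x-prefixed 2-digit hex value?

0xA3

s_0 = plaintext = 0x41
s_1 = Round(s_0, k_0) = 0xA3
s_2 = Round(s_1, k_1) = 0x33
s_3 = Round(s_2, k_2) = 0xB3
s_4 = Round(s_3, k_3) = 0x53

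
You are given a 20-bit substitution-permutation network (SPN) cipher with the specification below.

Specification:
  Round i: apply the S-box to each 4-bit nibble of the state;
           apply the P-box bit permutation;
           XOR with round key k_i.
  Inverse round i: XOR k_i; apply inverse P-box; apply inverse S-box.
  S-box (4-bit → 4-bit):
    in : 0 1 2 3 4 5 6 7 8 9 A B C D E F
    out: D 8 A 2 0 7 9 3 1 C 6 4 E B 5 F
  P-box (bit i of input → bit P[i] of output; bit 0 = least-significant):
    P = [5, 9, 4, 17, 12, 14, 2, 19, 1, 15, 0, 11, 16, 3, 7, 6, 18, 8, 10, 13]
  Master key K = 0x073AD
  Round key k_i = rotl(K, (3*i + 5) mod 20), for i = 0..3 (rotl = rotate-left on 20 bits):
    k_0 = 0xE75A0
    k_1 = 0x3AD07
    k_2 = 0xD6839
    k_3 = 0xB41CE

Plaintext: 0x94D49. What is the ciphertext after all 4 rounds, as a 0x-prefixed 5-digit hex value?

s_0 = plaintext = 0x94D49
s_1 = Round(s_0, k_0) = 0xCD9B2
s_2 = Round(s_1, k_1) = 0x0824A
s_3 = Round(s_2, k_2) = 0x8C629
s_4 = Round(s_3, k_3) = 0x50914

0x50914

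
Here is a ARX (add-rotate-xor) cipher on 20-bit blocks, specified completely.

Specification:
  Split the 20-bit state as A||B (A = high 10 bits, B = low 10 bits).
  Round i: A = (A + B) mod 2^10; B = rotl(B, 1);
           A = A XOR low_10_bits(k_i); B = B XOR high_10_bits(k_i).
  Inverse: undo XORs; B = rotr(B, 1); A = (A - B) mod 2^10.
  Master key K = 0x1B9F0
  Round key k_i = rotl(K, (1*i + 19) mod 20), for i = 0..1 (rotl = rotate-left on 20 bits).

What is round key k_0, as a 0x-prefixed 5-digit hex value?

0x0DCF8

K = 0x1B9F0
k_0 = rotl(K, (1*0+19) mod 20) = rotl(K, 19) = 0x0DCF8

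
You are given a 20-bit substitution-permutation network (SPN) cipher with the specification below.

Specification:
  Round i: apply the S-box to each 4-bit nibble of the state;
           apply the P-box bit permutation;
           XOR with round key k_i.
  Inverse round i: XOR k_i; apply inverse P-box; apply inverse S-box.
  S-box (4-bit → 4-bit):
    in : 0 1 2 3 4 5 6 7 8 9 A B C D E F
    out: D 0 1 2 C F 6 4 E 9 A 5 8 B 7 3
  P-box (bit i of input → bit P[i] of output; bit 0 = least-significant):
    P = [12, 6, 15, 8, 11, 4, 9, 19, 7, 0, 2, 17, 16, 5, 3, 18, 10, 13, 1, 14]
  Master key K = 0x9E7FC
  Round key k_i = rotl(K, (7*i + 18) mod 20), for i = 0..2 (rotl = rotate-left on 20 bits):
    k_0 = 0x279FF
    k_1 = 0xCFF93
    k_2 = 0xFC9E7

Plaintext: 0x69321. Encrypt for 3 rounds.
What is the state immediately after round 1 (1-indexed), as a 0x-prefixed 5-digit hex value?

0x751FC

s_0 = plaintext = 0x69321
s_1 = Round(s_0, k_0) = 0x751FC
s_2 = Round(s_1, k_1) = 0x9F6A9
s_3 = Round(s_2, k_2) = 0x69CD2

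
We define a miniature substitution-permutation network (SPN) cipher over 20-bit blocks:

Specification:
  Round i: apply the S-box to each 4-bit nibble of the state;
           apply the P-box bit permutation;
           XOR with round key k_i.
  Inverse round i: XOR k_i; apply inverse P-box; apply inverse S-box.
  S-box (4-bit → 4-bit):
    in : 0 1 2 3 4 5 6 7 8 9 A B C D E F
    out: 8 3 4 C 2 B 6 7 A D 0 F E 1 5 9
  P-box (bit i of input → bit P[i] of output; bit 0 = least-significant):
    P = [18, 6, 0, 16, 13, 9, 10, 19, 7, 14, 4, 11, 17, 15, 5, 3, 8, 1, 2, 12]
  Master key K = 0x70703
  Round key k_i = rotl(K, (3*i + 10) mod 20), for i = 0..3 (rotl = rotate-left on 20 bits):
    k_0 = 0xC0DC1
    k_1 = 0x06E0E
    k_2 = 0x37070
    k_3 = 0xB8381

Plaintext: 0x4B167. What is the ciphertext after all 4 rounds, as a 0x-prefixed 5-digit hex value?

s_0 = plaintext = 0x4B167
s_1 = Round(s_0, k_0) = 0xACB2A
s_2 = Round(s_1, k_1) = 0x0A2B6
s_3 = Round(s_2, k_2) = 0xB4621
s_4 = Round(s_3, k_3) = 0xF56D7

0xF56D7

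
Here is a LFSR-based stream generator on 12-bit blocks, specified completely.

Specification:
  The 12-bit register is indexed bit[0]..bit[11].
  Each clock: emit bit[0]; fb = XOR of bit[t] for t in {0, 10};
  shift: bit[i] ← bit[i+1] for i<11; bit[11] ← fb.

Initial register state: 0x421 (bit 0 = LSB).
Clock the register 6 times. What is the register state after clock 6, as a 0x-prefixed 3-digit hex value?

reg_0 = 0x421
clock 1: out=1, reg = 0x210
clock 2: out=0, reg = 0x108
clock 3: out=0, reg = 0x084
clock 4: out=0, reg = 0x042
clock 5: out=0, reg = 0x021
clock 6: out=1, reg = 0x810

0x810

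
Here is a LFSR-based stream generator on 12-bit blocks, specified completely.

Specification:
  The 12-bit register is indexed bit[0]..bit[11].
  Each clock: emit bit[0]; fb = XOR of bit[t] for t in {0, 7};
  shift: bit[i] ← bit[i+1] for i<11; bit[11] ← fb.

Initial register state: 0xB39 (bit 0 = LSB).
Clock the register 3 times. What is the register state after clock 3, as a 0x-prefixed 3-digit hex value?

0xF67

reg_0 = 0xB39
clock 1: out=1, reg = 0xD9C
clock 2: out=0, reg = 0xECE
clock 3: out=0, reg = 0xF67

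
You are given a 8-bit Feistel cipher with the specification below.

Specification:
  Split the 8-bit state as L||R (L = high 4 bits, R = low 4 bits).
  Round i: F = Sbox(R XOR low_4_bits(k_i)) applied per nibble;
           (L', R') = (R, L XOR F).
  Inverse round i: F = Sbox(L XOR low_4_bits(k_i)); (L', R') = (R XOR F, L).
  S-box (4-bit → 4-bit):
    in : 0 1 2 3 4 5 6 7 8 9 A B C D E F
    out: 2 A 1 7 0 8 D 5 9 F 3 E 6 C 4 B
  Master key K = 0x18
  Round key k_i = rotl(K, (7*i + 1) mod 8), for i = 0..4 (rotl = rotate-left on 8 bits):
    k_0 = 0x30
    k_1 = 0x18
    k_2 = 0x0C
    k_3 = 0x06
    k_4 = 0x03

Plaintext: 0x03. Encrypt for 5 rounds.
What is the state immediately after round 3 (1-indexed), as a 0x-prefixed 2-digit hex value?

0x87

s_0 = plaintext = 0x03
s_1 = Round(s_0, k_0) = 0x37
s_2 = Round(s_1, k_1) = 0x78
s_3 = Round(s_2, k_2) = 0x87
s_4 = Round(s_3, k_3) = 0x72
s_5 = Round(s_4, k_4) = 0x2D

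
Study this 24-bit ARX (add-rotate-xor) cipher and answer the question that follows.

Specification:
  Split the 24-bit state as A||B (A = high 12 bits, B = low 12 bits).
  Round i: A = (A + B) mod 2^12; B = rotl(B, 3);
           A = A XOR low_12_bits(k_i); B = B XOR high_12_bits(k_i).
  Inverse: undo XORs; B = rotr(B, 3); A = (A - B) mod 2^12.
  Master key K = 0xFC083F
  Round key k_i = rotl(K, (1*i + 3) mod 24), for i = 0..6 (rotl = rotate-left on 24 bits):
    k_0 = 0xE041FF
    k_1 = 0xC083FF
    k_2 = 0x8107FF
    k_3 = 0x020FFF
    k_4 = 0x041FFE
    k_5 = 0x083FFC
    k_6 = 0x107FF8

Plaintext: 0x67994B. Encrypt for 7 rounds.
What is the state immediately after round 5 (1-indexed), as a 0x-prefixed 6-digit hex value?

0x3F00B8

s_0 = plaintext = 0x67994B
s_1 = Round(s_0, k_0) = 0xE3B458
s_2 = Round(s_1, k_1) = 0x16CECA
s_3 = Round(s_2, k_2) = 0x7C9E47
s_4 = Round(s_3, k_3) = 0x9EF21F
s_5 = Round(s_4, k_4) = 0x3F00B8
s_6 = Round(s_5, k_5) = 0xB54543
s_7 = Round(s_6, k_6) = 0xF6FB1D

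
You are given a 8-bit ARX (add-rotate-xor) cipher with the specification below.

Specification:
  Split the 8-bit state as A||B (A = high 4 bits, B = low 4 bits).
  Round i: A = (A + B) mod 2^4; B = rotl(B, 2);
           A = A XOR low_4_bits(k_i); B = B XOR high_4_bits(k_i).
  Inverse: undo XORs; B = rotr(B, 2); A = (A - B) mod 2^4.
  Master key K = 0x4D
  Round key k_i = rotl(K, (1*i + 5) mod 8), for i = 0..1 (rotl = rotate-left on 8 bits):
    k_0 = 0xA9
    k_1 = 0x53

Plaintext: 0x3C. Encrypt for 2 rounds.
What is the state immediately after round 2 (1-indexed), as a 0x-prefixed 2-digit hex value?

s_0 = plaintext = 0x3C
s_1 = Round(s_0, k_0) = 0x69
s_2 = Round(s_1, k_1) = 0xC3

0xC3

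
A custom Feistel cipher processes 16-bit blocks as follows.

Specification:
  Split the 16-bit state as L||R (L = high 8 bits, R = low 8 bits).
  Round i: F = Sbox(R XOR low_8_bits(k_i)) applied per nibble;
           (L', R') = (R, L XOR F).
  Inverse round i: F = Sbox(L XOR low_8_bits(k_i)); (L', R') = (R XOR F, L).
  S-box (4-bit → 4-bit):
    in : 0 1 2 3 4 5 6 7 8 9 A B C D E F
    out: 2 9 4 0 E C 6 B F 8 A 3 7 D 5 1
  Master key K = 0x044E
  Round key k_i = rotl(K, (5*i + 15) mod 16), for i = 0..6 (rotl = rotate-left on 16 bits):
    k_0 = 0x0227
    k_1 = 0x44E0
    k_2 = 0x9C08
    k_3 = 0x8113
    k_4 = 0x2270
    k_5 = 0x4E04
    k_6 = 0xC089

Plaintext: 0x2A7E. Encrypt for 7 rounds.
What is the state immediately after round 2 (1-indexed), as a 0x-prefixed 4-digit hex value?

0xE25A

s_0 = plaintext = 0x2A7E
s_1 = Round(s_0, k_0) = 0x7EE2
s_2 = Round(s_1, k_1) = 0xE25A
s_3 = Round(s_2, k_2) = 0x5A26
s_4 = Round(s_3, k_3) = 0x2656
s_5 = Round(s_4, k_4) = 0x5660
s_6 = Round(s_5, k_5) = 0x6038
s_7 = Round(s_6, k_6) = 0x3859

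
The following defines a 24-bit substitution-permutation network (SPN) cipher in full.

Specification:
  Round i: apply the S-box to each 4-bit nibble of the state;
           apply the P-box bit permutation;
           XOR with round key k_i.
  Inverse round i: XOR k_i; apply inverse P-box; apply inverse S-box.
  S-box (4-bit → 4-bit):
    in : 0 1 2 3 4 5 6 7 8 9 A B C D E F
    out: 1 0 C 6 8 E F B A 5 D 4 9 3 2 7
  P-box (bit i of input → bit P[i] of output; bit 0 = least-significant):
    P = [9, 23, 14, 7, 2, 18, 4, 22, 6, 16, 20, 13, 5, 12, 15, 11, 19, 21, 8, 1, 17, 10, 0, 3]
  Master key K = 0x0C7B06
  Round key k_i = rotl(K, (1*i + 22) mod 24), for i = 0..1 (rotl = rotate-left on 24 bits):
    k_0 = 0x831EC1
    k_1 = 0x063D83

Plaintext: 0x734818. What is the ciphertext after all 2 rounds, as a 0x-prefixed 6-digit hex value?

0x5FEF8A

s_0 = plaintext = 0x734818
s_1 = Round(s_0, k_0) = 0x203349
s_2 = Round(s_1, k_1) = 0x5FEF8A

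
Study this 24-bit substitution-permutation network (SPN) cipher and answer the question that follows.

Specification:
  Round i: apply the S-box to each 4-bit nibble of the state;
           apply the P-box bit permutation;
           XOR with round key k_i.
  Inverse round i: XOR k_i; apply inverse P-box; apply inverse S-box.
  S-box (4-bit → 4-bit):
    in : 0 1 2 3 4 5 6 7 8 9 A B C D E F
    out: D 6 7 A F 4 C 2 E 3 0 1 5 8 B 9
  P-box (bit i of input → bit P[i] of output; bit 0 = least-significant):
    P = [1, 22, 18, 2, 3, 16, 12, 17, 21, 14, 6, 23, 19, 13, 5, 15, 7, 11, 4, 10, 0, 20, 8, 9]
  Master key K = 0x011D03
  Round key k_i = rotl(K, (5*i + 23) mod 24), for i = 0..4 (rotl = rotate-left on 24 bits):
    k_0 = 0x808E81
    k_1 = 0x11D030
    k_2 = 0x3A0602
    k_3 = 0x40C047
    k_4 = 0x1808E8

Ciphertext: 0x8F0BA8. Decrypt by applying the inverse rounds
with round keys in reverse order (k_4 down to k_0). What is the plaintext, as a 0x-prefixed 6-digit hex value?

0xBC2C3B

s_0 = ciphertext = 0x8F0BA8
s_1 = InvRound(s_0, k_4) = 0x8AA635
s_2 = InvRound(s_1, k_3) = 0xD628D9
s_3 = InvRound(s_2, k_2) = 0xF490B2
s_4 = InvRound(s_3, k_1) = 0xABAE72
s_5 = InvRound(s_4, k_0) = 0xBC2C3B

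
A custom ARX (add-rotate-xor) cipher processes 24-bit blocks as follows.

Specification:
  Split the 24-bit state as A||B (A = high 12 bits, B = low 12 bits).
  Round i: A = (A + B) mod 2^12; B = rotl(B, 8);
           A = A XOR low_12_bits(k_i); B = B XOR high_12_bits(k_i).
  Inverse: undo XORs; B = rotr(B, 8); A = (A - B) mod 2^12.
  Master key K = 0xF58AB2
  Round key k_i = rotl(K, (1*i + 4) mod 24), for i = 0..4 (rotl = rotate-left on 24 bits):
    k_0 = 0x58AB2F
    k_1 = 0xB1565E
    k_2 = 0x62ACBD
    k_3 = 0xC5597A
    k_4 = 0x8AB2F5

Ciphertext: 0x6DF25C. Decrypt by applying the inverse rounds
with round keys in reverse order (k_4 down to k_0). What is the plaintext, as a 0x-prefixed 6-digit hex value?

0x3909CD

s_0 = ciphertext = 0x6DF25C
s_1 = InvRound(s_0, k_4) = 0x4B0F7A
s_2 = InvRound(s_1, k_3) = 0xAD72F3
s_3 = InvRound(s_2, k_2) = 0x8D6D94
s_4 = InvRound(s_3, k_1) = 0x672816
s_5 = InvRound(s_4, k_0) = 0x3909CD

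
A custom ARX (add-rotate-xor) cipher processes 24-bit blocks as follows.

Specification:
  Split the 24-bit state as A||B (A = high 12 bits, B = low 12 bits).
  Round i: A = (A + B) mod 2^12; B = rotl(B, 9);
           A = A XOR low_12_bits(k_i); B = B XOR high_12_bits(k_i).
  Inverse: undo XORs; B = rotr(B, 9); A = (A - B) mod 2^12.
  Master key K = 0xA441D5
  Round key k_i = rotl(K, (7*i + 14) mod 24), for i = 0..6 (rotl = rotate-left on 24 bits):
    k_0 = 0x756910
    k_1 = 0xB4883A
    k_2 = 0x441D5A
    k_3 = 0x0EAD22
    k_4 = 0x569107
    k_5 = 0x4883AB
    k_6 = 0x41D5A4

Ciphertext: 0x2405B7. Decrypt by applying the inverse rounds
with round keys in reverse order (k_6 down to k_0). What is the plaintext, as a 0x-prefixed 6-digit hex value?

0x93E791

s_0 = ciphertext = 0x2405B7
s_1 = InvRound(s_0, k_6) = 0xA94D50
s_2 = InvRound(s_1, k_5) = 0xA7BEC4
s_3 = InvRound(s_2, k_4) = 0xE0FD6D
s_4 = InvRound(s_3, k_3) = 0x6EFC3E
s_5 = InvRound(s_4, k_2) = 0x7B93FC
s_6 = InvRound(s_5, k_1) = 0x9DF5A4
s_7 = InvRound(s_6, k_0) = 0x93E791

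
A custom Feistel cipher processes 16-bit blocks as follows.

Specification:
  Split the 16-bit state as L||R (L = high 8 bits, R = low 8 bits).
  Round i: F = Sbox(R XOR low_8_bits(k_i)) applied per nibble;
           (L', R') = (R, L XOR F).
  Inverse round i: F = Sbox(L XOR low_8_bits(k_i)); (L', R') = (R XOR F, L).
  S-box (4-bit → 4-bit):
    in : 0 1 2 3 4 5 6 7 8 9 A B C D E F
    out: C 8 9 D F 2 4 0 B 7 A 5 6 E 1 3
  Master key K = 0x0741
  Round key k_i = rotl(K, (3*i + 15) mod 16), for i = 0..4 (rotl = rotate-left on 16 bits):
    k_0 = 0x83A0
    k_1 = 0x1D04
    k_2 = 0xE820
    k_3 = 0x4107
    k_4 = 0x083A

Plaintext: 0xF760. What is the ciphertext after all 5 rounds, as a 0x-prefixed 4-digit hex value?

s_0 = plaintext = 0xF760
s_1 = Round(s_0, k_0) = 0x609B
s_2 = Round(s_1, k_1) = 0x9B13
s_3 = Round(s_2, k_2) = 0x1346
s_4 = Round(s_3, k_3) = 0x46EB
s_5 = Round(s_4, k_4) = 0xEBAE

0xEBAE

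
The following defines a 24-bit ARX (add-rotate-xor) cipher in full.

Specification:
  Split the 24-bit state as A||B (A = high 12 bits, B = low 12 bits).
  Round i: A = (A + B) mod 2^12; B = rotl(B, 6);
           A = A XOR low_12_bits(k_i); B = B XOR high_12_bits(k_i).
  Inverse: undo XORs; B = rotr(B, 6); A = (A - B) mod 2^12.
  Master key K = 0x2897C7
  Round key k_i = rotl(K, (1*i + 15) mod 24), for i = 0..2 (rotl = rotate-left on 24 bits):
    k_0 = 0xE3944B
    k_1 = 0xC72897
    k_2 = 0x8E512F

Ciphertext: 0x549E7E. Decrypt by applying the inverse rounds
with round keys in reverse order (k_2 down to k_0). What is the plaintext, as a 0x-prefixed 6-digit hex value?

s_0 = ciphertext = 0x549E7E
s_1 = InvRound(s_0, k_2) = 0xD8C6DA
s_2 = InvRound(s_1, k_1) = 0xAF1A2A
s_3 = InvRound(s_2, k_0) = 0x9EA4D0

0x9EA4D0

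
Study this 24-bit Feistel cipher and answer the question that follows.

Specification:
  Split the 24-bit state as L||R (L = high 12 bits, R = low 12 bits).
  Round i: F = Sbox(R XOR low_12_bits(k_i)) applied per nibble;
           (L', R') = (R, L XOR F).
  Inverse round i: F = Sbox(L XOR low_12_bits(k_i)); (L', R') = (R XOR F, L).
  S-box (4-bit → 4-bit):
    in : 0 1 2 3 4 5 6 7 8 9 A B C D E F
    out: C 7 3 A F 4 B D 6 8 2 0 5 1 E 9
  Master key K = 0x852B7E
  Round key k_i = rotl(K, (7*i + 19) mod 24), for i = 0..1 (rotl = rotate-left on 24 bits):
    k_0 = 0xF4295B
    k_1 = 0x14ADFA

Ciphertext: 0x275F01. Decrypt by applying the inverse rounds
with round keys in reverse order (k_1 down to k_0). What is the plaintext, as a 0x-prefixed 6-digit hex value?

s_0 = ciphertext = 0x275F01
s_1 = InvRound(s_0, k_1) = 0x668275
s_2 = InvRound(s_1, k_0) = 0xBDF668

0xBDF668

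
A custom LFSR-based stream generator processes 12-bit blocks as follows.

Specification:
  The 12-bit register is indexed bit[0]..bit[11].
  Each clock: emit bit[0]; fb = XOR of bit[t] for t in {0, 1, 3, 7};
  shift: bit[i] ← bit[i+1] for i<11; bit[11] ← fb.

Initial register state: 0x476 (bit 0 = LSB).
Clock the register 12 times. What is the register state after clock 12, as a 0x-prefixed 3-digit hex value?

reg_0 = 0x476
clock 1: out=0, reg = 0xA3B
clock 2: out=1, reg = 0xD1D
clock 3: out=1, reg = 0x68E
clock 4: out=0, reg = 0xB47
clock 5: out=1, reg = 0x5A3
clock 6: out=1, reg = 0xAD1
clock 7: out=1, reg = 0x568
clock 8: out=0, reg = 0xAB4
clock 9: out=0, reg = 0xD5A
clock 10: out=0, reg = 0x6AD
clock 11: out=1, reg = 0xB56
clock 12: out=0, reg = 0xDAB

0xDAB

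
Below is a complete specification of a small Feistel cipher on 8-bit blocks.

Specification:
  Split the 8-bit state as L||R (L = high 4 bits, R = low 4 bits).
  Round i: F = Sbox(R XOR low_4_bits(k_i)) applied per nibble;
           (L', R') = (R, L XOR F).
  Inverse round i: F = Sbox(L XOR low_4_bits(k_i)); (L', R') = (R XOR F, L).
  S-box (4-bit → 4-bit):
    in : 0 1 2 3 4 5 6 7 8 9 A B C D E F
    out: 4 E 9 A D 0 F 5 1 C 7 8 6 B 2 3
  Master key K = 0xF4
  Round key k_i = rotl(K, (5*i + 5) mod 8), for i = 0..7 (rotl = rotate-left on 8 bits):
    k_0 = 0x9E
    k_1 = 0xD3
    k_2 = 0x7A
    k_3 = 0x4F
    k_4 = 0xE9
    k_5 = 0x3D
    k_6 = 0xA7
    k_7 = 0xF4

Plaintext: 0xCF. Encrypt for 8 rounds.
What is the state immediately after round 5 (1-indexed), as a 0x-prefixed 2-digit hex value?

s_0 = plaintext = 0xCF
s_1 = Round(s_0, k_0) = 0xF2
s_2 = Round(s_1, k_1) = 0x21
s_3 = Round(s_2, k_2) = 0x1A
s_4 = Round(s_3, k_3) = 0xA1
s_5 = Round(s_4, k_4) = 0x1B
s_6 = Round(s_5, k_5) = 0xBE
s_7 = Round(s_6, k_6) = 0xE7
s_8 = Round(s_7, k_7) = 0x74

0x1B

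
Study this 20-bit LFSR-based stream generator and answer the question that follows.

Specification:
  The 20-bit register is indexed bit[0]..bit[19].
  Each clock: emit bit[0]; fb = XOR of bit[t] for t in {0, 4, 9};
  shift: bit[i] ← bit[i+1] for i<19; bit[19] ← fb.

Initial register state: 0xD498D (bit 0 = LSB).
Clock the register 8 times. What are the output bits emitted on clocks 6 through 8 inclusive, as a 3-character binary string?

001

reg_0 = 0xD498D
clock 1: out=1, reg = 0xEA4C6
clock 2: out=0, reg = 0x75263
clock 3: out=1, reg = 0x3A931
clock 4: out=1, reg = 0x1D498
clock 5: out=0, reg = 0x8EA4C
clock 6: out=0, reg = 0xC7526
clock 7: out=0, reg = 0x63A93
clock 8: out=1, reg = 0xB1D49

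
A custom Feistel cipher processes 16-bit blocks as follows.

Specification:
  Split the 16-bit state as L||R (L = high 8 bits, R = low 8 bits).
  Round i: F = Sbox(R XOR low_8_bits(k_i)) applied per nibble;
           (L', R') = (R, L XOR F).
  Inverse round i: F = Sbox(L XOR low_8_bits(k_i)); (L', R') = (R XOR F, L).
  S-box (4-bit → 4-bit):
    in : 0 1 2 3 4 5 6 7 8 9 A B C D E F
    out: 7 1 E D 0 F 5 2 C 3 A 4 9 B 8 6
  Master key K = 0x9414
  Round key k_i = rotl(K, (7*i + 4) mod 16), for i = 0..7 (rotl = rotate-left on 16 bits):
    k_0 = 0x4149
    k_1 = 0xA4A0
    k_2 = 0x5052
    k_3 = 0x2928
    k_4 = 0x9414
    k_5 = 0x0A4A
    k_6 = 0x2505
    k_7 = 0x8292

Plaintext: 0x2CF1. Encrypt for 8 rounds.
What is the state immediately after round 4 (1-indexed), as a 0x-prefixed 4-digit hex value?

0xB05A

s_0 = plaintext = 0x2CF1
s_1 = Round(s_0, k_0) = 0xF160
s_2 = Round(s_1, k_1) = 0x6066
s_3 = Round(s_2, k_2) = 0x66B0
s_4 = Round(s_3, k_3) = 0xB05A
s_5 = Round(s_4, k_4) = 0x5AB8
s_6 = Round(s_5, k_5) = 0xB834
s_7 = Round(s_6, k_6) = 0x3469
s_8 = Round(s_7, k_7) = 0x6950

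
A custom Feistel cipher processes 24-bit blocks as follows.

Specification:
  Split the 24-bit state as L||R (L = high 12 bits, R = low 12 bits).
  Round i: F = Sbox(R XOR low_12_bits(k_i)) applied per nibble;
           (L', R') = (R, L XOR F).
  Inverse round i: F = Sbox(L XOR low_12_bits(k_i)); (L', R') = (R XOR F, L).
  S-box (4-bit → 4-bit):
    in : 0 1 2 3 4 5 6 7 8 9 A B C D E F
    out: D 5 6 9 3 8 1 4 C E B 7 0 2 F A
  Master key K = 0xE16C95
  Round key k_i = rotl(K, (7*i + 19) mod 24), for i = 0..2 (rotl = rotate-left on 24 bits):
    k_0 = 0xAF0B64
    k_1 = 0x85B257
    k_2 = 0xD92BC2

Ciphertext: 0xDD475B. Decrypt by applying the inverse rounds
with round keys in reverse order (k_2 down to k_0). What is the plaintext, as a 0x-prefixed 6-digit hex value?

0xE9CE56

s_0 = ciphertext = 0xDD475B
s_1 = InvRound(s_0, k_2) = 0x60ADD4
s_2 = InvRound(s_1, k_1) = 0xE5660A
s_3 = InvRound(s_2, k_0) = 0xE9CE56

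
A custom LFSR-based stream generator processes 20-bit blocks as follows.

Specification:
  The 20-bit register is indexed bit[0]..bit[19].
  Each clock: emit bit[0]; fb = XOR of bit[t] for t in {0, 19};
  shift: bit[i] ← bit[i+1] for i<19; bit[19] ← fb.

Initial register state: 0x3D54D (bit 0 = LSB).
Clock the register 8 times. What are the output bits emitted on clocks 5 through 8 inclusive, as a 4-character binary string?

0010

reg_0 = 0x3D54D
clock 1: out=1, reg = 0x9EAA6
clock 2: out=0, reg = 0xCF553
clock 3: out=1, reg = 0x67AA9
clock 4: out=1, reg = 0xB3D54
clock 5: out=0, reg = 0xD9EAA
clock 6: out=0, reg = 0xECF55
clock 7: out=1, reg = 0x767AA
clock 8: out=0, reg = 0x3B3D5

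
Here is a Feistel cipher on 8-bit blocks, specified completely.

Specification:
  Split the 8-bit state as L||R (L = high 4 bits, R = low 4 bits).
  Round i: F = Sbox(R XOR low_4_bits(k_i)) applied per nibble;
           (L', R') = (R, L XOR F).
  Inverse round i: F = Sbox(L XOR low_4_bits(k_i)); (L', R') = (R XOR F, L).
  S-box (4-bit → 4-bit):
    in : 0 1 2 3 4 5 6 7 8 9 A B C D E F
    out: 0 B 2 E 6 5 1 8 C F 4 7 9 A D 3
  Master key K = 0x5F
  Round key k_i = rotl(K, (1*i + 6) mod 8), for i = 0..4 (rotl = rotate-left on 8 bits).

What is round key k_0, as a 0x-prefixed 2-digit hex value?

0xD7

K = 0x5F
k_0 = rotl(K, (1*0+6) mod 8) = rotl(K, 6) = 0xD7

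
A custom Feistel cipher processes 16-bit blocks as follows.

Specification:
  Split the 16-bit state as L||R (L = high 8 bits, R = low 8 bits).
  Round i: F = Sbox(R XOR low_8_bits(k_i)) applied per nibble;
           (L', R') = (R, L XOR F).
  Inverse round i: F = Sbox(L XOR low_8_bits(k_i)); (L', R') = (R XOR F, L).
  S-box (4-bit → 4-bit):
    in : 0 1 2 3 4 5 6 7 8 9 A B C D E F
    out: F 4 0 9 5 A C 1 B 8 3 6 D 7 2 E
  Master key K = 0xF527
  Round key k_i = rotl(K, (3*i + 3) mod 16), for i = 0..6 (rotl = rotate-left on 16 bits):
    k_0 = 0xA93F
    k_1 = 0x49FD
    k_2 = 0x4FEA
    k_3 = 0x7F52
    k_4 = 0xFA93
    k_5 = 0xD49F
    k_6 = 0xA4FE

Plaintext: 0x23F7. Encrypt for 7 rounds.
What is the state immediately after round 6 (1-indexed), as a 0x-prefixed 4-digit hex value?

s_0 = plaintext = 0x23F7
s_1 = Round(s_0, k_0) = 0xF7F8
s_2 = Round(s_1, k_1) = 0xF80D
s_3 = Round(s_2, k_2) = 0x0DD9
s_4 = Round(s_3, k_3) = 0xD9BB
s_5 = Round(s_4, k_4) = 0xBBD2
s_6 = Round(s_5, k_5) = 0xD2EC
s_7 = Round(s_6, k_6) = 0xEC92

0xD2EC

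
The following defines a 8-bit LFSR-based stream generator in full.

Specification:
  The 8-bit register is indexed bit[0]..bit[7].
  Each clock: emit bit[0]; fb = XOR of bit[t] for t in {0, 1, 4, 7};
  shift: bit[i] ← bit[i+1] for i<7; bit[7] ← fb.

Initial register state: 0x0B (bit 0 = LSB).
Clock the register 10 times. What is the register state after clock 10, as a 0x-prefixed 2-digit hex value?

0x66

reg_0 = 0x0B
clock 1: out=1, reg = 0x05
clock 2: out=1, reg = 0x82
clock 3: out=0, reg = 0x41
clock 4: out=1, reg = 0xA0
clock 5: out=0, reg = 0xD0
clock 6: out=0, reg = 0x68
clock 7: out=0, reg = 0x34
clock 8: out=0, reg = 0x9A
clock 9: out=0, reg = 0xCD
clock 10: out=1, reg = 0x66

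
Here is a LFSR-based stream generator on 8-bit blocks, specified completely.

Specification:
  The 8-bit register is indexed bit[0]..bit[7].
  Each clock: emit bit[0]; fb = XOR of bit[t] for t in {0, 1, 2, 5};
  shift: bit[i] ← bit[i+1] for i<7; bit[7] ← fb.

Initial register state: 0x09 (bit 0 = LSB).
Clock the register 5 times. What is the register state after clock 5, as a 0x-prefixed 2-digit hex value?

0xB8

reg_0 = 0x09
clock 1: out=1, reg = 0x84
clock 2: out=0, reg = 0xC2
clock 3: out=0, reg = 0xE1
clock 4: out=1, reg = 0x70
clock 5: out=0, reg = 0xB8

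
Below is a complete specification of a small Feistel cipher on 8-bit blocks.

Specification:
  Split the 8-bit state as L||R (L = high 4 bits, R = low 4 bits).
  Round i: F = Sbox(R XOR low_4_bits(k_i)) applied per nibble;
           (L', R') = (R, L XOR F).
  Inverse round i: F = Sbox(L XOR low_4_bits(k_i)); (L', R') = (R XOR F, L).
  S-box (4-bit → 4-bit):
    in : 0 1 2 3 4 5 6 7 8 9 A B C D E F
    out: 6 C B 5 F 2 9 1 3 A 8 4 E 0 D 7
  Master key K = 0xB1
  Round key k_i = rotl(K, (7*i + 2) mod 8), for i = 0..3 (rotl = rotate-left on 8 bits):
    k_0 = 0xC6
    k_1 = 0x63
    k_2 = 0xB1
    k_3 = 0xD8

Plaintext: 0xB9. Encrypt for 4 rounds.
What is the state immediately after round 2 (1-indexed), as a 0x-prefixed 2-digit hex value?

0xCE

s_0 = plaintext = 0xB9
s_1 = Round(s_0, k_0) = 0x9C
s_2 = Round(s_1, k_1) = 0xCE
s_3 = Round(s_2, k_2) = 0xEB
s_4 = Round(s_3, k_3) = 0xBB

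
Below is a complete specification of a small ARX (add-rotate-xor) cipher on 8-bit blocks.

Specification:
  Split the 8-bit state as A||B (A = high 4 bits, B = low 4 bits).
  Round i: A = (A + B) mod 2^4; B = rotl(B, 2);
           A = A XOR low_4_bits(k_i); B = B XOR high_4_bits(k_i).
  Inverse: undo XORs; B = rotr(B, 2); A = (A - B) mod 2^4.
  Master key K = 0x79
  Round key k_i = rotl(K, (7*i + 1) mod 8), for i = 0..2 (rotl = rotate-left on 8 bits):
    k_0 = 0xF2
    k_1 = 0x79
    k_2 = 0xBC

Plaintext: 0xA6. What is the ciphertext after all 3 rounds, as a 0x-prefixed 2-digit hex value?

0x30

s_0 = plaintext = 0xA6
s_1 = Round(s_0, k_0) = 0x26
s_2 = Round(s_1, k_1) = 0x1E
s_3 = Round(s_2, k_2) = 0x30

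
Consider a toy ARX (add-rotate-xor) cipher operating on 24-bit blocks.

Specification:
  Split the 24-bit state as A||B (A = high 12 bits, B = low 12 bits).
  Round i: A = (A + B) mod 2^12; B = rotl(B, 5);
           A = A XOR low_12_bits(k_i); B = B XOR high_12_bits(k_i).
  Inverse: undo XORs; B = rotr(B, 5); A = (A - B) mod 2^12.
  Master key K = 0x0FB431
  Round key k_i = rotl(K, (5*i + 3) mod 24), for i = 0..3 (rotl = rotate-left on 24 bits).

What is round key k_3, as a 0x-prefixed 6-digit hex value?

0xC43ED0

K = 0x0FB431
k_0 = rotl(K, (5*0+3) mod 24) = rotl(K, 3) = 0x7DA188
k_1 = rotl(K, (5*1+3) mod 24) = rotl(K, 8) = 0xB4310F
k_2 = rotl(K, (5*2+3) mod 24) = rotl(K, 13) = 0x8621F6
k_3 = rotl(K, (5*3+3) mod 24) = rotl(K, 18) = 0xC43ED0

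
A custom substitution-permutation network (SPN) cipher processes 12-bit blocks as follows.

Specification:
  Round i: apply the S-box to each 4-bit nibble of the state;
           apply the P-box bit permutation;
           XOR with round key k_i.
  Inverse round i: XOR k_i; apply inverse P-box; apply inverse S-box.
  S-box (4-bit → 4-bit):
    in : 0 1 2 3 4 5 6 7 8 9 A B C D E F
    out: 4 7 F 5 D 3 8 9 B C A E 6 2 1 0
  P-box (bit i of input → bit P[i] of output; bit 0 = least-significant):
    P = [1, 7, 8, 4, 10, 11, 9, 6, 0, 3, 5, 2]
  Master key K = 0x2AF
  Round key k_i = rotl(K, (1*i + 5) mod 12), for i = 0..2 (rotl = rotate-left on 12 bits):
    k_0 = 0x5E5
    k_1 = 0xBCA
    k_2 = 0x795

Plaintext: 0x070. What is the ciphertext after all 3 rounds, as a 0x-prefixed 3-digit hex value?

0x942

s_0 = plaintext = 0x070
s_1 = Round(s_0, k_0) = 0x085
s_2 = Round(s_1, k_1) = 0x728
s_3 = Round(s_2, k_2) = 0x942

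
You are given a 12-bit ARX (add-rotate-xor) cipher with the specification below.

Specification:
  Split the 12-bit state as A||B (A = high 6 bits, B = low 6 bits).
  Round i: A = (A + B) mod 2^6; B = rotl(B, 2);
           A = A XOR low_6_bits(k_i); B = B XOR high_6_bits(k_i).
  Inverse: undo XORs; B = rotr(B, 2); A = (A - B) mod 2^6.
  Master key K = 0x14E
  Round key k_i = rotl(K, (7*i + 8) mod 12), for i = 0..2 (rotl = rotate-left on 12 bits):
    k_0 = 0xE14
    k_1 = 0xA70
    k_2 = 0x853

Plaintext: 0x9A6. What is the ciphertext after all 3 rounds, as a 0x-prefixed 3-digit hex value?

s_0 = plaintext = 0x9A6
s_1 = Round(s_0, k_0) = 0x622
s_2 = Round(s_1, k_1) = 0x2A3
s_3 = Round(s_2, k_2) = 0xFAF

0xFAF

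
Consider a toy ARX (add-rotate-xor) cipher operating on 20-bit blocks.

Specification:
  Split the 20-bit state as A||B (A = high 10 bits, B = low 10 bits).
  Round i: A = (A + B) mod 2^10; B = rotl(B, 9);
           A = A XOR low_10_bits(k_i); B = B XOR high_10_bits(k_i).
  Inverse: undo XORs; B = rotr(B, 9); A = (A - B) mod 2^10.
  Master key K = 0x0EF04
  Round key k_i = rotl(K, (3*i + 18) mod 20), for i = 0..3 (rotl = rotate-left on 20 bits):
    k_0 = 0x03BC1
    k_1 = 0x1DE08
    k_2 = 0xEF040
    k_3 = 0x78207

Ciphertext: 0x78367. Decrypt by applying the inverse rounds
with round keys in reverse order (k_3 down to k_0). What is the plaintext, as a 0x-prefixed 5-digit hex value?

s_0 = ciphertext = 0x78367
s_1 = InvRound(s_0, k_3) = 0xB610F
s_2 = InvRound(s_1, k_2) = 0x4C567
s_3 = InvRound(s_2, k_1) = 0x46620
s_4 = InvRound(s_3, k_0) = 0x9EC5D

0x9EC5D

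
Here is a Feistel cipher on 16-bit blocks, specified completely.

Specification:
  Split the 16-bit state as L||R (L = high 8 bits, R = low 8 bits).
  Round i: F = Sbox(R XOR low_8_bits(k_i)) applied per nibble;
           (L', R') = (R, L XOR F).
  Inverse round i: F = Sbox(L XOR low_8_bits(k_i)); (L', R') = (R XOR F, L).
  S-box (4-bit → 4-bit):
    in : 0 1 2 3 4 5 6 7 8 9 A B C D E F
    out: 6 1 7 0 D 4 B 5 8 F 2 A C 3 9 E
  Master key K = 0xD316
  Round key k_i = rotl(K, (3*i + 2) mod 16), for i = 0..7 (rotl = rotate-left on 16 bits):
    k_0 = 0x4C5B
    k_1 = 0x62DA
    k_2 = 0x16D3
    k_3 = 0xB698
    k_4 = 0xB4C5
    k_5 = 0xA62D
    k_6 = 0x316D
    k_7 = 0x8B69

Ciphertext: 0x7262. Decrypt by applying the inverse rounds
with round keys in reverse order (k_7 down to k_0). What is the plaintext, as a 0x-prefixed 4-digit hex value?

0xB908

s_0 = ciphertext = 0x7262
s_1 = InvRound(s_0, k_7) = 0x7872
s_2 = InvRound(s_1, k_6) = 0x6678
s_3 = InvRound(s_2, k_5) = 0xA266
s_4 = InvRound(s_3, k_4) = 0xD3A2
s_5 = InvRound(s_4, k_3) = 0x78D3
s_6 = InvRound(s_5, k_2) = 0xF978
s_7 = InvRound(s_6, k_1) = 0x08F9
s_8 = InvRound(s_7, k_0) = 0xB908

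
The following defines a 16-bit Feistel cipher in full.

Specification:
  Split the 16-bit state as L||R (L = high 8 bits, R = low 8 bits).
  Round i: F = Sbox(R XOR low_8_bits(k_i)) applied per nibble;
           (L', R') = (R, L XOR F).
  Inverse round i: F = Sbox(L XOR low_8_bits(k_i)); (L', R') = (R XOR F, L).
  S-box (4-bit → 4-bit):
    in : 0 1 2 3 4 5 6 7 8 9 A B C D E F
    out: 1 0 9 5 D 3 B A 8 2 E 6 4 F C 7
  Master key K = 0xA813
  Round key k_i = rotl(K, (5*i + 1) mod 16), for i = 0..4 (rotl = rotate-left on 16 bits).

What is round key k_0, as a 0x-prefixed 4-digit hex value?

0x5027

K = 0xA813
k_0 = rotl(K, (5*0+1) mod 16) = rotl(K, 1) = 0x5027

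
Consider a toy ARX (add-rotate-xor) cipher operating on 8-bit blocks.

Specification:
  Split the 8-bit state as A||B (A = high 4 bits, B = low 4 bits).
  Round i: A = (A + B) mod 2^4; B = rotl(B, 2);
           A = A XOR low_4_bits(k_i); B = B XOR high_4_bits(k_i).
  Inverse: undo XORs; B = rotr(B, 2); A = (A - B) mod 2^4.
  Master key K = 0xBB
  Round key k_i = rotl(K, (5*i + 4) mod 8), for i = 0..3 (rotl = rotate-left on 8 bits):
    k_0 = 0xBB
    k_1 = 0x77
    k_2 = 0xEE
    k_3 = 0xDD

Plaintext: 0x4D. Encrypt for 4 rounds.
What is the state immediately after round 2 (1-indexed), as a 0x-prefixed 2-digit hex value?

s_0 = plaintext = 0x4D
s_1 = Round(s_0, k_0) = 0xAC
s_2 = Round(s_1, k_1) = 0x14
s_3 = Round(s_2, k_2) = 0xBF
s_4 = Round(s_3, k_3) = 0x72

0x14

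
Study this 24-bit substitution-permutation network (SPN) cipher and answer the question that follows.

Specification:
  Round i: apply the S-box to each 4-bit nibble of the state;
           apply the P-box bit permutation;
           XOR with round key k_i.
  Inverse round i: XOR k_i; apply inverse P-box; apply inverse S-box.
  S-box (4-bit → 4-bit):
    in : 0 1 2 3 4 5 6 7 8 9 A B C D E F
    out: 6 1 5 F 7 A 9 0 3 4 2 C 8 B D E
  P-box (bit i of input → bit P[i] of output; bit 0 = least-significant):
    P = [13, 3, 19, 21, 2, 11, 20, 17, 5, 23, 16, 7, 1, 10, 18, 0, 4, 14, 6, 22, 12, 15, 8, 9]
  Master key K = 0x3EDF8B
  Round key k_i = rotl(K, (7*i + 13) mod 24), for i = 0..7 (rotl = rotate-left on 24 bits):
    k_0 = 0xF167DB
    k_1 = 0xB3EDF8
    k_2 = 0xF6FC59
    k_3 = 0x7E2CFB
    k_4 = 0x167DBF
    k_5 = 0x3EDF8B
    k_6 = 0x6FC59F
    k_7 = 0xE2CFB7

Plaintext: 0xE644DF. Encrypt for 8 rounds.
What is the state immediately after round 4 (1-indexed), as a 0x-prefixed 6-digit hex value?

0x6048D5

s_0 = plaintext = 0xE644DF
s_1 = Round(s_0, k_0) = 0x1E78E5
s_2 = Round(s_1, k_1) = 0x41FD84
s_3 = Round(s_2, k_2) = 0x7A41E4
s_4 = Round(s_3, k_3) = 0x6048D5
s_5 = Round(s_4, k_4) = 0xB023D1
s_6 = Round(s_5, k_5) = 0xB9B46D
s_7 = Round(s_6, k_6) = 0xC8E6F2
s_8 = Round(s_7, k_7) = 0xFCA504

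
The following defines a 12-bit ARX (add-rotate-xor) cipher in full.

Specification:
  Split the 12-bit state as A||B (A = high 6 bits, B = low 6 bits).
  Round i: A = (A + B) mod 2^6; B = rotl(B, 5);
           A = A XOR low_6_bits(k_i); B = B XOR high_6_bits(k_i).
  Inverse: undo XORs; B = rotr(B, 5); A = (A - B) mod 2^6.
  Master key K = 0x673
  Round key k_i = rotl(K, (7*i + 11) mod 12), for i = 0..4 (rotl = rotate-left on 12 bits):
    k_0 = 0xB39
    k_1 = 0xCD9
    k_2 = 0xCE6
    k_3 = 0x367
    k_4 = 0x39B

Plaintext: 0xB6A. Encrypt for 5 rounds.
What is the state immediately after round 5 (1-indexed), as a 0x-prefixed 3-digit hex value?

0x12D

s_0 = plaintext = 0xB6A
s_1 = Round(s_0, k_0) = 0xBB9
s_2 = Round(s_1, k_1) = 0xF8F
s_3 = Round(s_2, k_2) = 0xAD4
s_4 = Round(s_3, k_3) = 0x607
s_5 = Round(s_4, k_4) = 0x12D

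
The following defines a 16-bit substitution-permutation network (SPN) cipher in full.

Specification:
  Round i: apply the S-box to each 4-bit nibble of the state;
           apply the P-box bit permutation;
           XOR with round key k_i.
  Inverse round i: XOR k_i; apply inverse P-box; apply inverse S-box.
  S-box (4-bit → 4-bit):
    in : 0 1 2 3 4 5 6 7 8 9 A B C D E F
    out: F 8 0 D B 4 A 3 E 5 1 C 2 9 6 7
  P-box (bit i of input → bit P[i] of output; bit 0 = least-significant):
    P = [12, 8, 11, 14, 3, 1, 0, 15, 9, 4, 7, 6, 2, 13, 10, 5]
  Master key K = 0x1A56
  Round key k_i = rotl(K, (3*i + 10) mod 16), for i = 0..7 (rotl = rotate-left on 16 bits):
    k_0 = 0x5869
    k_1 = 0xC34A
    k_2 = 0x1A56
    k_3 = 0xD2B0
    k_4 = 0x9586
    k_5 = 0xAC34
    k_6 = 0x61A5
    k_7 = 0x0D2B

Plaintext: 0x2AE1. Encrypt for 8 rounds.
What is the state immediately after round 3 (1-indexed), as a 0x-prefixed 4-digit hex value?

0xD714

s_0 = plaintext = 0x2AE1
s_1 = Round(s_0, k_0) = 0x1A6A
s_2 = Round(s_1, k_1) = 0x5168
s_3 = Round(s_2, k_2) = 0xD714
s_4 = Round(s_3, k_3) = 0x0184
s_5 = Round(s_4, k_4) = 0x60E1
s_6 = Round(s_5, k_5) = 0xCEC7
s_7 = Round(s_6, k_6) = 0x5037
s_8 = Round(s_7, k_7) = 0x9AF2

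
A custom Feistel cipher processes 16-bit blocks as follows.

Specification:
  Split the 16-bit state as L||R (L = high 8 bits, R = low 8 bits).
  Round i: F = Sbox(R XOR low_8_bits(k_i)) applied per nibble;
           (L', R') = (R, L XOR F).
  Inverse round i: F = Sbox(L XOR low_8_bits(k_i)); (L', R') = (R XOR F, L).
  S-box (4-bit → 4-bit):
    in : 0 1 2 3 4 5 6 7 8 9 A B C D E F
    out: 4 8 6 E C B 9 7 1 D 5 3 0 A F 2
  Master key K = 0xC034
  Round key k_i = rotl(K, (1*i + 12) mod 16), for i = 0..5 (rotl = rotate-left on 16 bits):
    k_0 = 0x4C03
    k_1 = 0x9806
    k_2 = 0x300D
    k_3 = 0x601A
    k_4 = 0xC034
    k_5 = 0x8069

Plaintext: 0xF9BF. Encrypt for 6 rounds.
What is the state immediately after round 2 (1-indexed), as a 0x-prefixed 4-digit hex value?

s_0 = plaintext = 0xF9BF
s_1 = Round(s_0, k_0) = 0xBFC9
s_2 = Round(s_1, k_1) = 0xC9BD
s_3 = Round(s_2, k_2) = 0xBDFD
s_4 = Round(s_3, k_3) = 0xFD4A
s_5 = Round(s_4, k_4) = 0x4A82
s_6 = Round(s_5, k_5) = 0x82B9

0xC9BD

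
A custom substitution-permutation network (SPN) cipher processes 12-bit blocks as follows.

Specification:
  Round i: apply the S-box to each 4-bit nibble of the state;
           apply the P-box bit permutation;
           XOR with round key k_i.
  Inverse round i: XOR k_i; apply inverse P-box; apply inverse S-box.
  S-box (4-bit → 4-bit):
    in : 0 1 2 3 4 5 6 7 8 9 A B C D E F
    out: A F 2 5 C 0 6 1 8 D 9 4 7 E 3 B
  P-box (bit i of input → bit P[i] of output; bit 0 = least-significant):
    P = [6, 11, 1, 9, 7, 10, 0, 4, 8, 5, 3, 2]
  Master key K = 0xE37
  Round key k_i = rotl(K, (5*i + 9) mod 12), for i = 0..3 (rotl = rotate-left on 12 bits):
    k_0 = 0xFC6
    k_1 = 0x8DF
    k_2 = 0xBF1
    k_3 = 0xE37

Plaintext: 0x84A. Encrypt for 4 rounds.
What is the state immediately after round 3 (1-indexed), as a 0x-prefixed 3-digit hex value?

0x5F5

s_0 = plaintext = 0x84A
s_1 = Round(s_0, k_0) = 0xD93
s_2 = Round(s_1, k_1) = 0x820
s_3 = Round(s_2, k_2) = 0x5F5
s_4 = Round(s_3, k_3) = 0xAA7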